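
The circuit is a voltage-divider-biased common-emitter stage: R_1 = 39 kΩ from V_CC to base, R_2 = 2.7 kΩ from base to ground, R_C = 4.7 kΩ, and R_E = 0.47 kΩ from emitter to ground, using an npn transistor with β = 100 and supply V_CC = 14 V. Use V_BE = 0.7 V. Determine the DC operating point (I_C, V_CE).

I_C ≈ 0.41 mA, V_CE ≈ 12 V

Thevenize the base divider: V_Th = V_CC·R_2/(R_1+R_2) = 14×2.7/41.7 = 0.906 V, R_Th = R_1‖R_2 = 2.53 kΩ.
Base-emitter loop: V_Th = I_B·R_Th + V_BE + (β+1)I_B·R_E, so I_B = (0.906 − 0.7) / (2.53 + 101×0.47) = 0.00413 mA.
I_C = β·I_B = 100×0.00413 = 0.413 mA, and I_E = (β+1)I_B = 0.417 mA.
V_CE = V_CC − I_C·R_C − I_E·R_E = 14 − 0.413×4.7 − 0.417×0.47 = 11.9 V.
V_CE = 11.9 V > 0.2 V confirms active-region operation.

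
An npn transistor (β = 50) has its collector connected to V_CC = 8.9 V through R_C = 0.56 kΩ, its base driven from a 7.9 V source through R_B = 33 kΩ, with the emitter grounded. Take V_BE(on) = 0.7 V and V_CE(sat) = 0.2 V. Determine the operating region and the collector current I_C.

Assume active. Base-emitter loop: I_B = (V_BB − V_BE)/R_B = (7.9 − 0.7)/33 = 0.218 mA.
I_C = β·I_B = 50×0.218 = 10.9 mA.
V_CE = V_CC − I_C·R_C = 8.9 − 10.9×0.56 = 2.79 V > V_CE(sat), so the active-region assumption holds.

active; I_C ≈ 11 mA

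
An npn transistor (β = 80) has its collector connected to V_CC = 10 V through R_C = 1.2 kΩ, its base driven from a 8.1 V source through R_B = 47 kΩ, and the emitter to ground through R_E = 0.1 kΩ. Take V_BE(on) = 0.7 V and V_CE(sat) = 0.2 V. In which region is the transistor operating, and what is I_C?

Assume active: I_B = (8.1 − 0.7)/(47 + 81×0.1) = 0.134 mA, I_C = β·I_B = 10.7 mA.
Then V_CE = 10 − 10.7×1.2 − 10.9×0.1 = -3.98 V < 0.2 V — the active assumption fails.
Re-solve with V_CE = 0.2 V. KCL at the emitter: V_E/R_E = (V_BB−0.7−V_E)/R_B + (V_CC−0.2−V_E)/R_C, giving V_E = 0.767 V.
I_C = (V_CC − 0.2 − V_E)/R_C = (9.8 − 0.767)/1.2 = 7.53 mA.
Check: I_B = (7.4 − 0.767)/47 = 0.141 mA, and β·I_B = 11.3 mA > I_C, confirming saturation.

saturation; I_C ≈ 7.5 mA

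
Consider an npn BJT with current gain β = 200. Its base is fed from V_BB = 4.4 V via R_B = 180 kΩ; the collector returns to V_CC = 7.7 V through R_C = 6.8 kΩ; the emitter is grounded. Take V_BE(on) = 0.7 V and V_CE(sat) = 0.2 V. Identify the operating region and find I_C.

saturation; I_C ≈ 1.1 mA

Assume active: I_B = (4.4 − 0.7)/180 = 0.0206 mA, giving I_C = β·I_B = 4.11 mA.
But then V_CE = 7.7 − 4.11×6.8 = -20.3 V < V_CE(sat) = 0.2 V — impossible in the active region.
So the transistor is saturated. With V_CE = 0.2 V, I_C = (V_CC − 0.2)/R_C = 7.5/6.8 = 1.1 mA.
Check: β·I_B = 4.11 mA > I_C = 1.1 mA, confirming saturation.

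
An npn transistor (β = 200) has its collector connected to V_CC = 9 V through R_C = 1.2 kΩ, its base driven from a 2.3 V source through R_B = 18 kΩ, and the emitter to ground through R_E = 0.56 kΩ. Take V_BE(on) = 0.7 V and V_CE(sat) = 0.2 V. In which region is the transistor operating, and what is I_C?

Assume active. Base-emitter loop: I_B = (V_BB − V_BE)/(R_B + (β+1)R_E) = (2.3 − 0.7)/(18 + 201×0.56) = 0.0123 mA.
I_C = β·I_B = 200×0.0123 = 2.45 mA.
V_CE = V_CC − I_C·R_C − I_E·R_E = 9 − 2.45×1.2 − 2.46×0.56 = 4.68 V > V_CE(sat), so the active-region assumption holds.

active; I_C ≈ 2.5 mA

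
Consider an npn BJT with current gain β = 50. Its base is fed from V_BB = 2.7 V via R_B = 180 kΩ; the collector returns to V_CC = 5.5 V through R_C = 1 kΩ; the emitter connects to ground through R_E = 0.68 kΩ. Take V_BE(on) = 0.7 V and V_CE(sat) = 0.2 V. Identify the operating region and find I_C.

Assume active. Base-emitter loop: I_B = (V_BB − V_BE)/(R_B + (β+1)R_E) = (2.7 − 0.7)/(180 + 51×0.68) = 0.00932 mA.
I_C = β·I_B = 50×0.00932 = 0.466 mA.
V_CE = V_CC − I_C·R_C − I_E·R_E = 5.5 − 0.466×1 − 0.475×0.68 = 4.71 V > V_CE(sat), so the active-region assumption holds.

active; I_C ≈ 0.47 mA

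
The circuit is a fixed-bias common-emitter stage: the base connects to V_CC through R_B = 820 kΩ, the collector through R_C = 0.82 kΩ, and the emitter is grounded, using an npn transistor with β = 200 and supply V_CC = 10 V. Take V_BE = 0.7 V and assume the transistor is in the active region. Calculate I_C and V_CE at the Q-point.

Base loop: V_CC = I_B·R_B + V_BE, so I_B = (10 − 0.7)/820 kΩ = 0.0113 mA.
In the active region I_C = β·I_B = 200 × 0.0113 = 2.27 mA.
Collector loop: V_CE = V_CC − I_C·R_C = 10 − 2.27×0.82 = 8.14 V.
Since V_CE = 8.14 V > V_CE(sat) ≈ 0.2 V, the transistor is in the active region as assumed.

I_C ≈ 2.3 mA, V_CE ≈ 8.1 V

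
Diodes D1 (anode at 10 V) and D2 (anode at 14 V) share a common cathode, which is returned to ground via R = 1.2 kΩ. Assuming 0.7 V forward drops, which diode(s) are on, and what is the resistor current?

Only D2 conducts; I_R ≈ 11 mA

Assume both conduct. Then node N would need to be at both 10−0.7 = 9.3 V and 14−0.7 = 13.3 V, which is impossible.
Assume only D2 conducts: V_N = 14 − 0.7 = 13.3 V, so I_R = 13.3/1.2 = 11.1 mA.
Check D1: its anode-to-cathode voltage is 10 − 13.3 = -3.3 V < 0.7 V, so it is off. The assumption is consistent.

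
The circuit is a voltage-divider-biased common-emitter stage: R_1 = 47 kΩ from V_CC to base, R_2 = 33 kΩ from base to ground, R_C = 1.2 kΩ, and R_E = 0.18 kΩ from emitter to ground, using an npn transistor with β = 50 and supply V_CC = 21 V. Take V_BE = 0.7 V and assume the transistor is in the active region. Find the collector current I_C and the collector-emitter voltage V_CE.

Thevenize the base divider: V_Th = V_CC·R_2/(R_1+R_2) = 21×33/80 = 8.66 V, R_Th = R_1‖R_2 = 19.4 kΩ.
Base-emitter loop: V_Th = I_B·R_Th + V_BE + (β+1)I_B·R_E, so I_B = (8.66 − 0.7) / (19.4 + 51×0.18) = 0.279 mA.
I_C = β·I_B = 50×0.279 = 13.9 mA, and I_E = (β+1)I_B = 14.2 mA.
V_CE = V_CC − I_C·R_C − I_E·R_E = 21 − 13.9×1.2 − 14.2×0.18 = 1.72 V.
V_CE = 1.72 V > 0.2 V confirms active-region operation.

I_C ≈ 14 mA, V_CE ≈ 1.7 V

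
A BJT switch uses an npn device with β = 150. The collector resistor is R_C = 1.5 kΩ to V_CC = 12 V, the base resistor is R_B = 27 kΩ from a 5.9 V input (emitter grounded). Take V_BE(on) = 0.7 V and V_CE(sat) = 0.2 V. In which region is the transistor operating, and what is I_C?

Assume active: I_B = (5.9 − 0.7)/27 = 0.193 mA, giving I_C = β·I_B = 28.9 mA.
But then V_CE = 12 − 28.9×1.5 = -31.3 V < V_CE(sat) = 0.2 V — impossible in the active region.
So the transistor is saturated. With V_CE = 0.2 V, I_C = (V_CC − 0.2)/R_C = 11.8/1.5 = 7.87 mA.
Check: β·I_B = 28.9 mA > I_C = 7.87 mA, confirming saturation.

saturation; I_C ≈ 7.9 mA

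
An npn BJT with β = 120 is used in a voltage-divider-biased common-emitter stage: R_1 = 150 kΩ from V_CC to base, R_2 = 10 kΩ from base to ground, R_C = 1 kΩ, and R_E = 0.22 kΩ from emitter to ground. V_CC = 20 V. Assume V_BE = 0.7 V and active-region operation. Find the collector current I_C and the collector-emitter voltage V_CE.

I_C ≈ 1.8 mA, V_CE ≈ 18 V

Thevenize the base divider: V_Th = V_CC·R_2/(R_1+R_2) = 20×10/160 = 1.25 V, R_Th = R_1‖R_2 = 9.38 kΩ.
Base-emitter loop: V_Th = I_B·R_Th + V_BE + (β+1)I_B·R_E, so I_B = (1.25 − 0.7) / (9.38 + 121×0.22) = 0.0153 mA.
I_C = β·I_B = 120×0.0153 = 1.83 mA, and I_E = (β+1)I_B = 1.85 mA.
V_CE = V_CC − I_C·R_C − I_E·R_E = 20 − 1.83×1 − 1.85×0.22 = 17.8 V.
V_CE = 17.8 V > 0.2 V confirms active-region operation.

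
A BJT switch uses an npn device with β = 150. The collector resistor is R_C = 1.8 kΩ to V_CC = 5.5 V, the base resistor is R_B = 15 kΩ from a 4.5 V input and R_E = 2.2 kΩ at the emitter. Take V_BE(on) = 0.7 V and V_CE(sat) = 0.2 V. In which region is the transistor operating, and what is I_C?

saturation; I_C ≈ 1.3 mA

Assume active: I_B = (4.5 − 0.7)/(15 + 151×2.2) = 0.0109 mA, I_C = β·I_B = 1.64 mA.
Then V_CE = 5.5 − 1.64×1.8 − 1.65×2.2 = -1.09 V < 0.2 V — the active assumption fails.
Re-solve with V_CE = 0.2 V. KCL at the emitter: V_E/R_E = (V_BB−0.7−V_E)/R_B + (V_CC−0.2−V_E)/R_C, giving V_E = 2.97 V.
I_C = (V_CC − 0.2 − V_E)/R_C = (5.3 − 2.97)/1.8 = 1.29 mA.
Check: I_B = (3.8 − 2.97)/15 = 0.0553 mA, and β·I_B = 8.3 mA > I_C, confirming saturation.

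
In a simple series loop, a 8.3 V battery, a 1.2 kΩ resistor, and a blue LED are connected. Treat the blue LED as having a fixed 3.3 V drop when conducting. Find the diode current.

KVL around the loop: 8.3 = V_D + I·R = 3.3 + I × 1.2 kΩ.
So I = (8.3 − 3.3) / 1.2 kΩ = 5 / 1.2 = 4.17 mA.

I ≈ 4.2 mA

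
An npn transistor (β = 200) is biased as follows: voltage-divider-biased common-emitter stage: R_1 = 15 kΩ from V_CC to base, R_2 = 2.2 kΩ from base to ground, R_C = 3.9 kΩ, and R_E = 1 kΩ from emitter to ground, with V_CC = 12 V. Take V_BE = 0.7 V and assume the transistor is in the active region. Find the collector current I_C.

Thevenize the base divider: V_Th = V_CC·R_2/(R_1+R_2) = 12×2.2/17.2 = 1.53 V, R_Th = R_1‖R_2 = 1.92 kΩ.
Base-emitter loop: V_Th = I_B·R_Th + V_BE + (β+1)I_B·R_E, so I_B = (1.53 − 0.7) / (1.92 + 201×1) = 0.00411 mA.
I_C = β·I_B = 200×0.00411 = 0.823 mA, and I_E = (β+1)I_B = 0.827 mA.
V_CE = V_CC − I_C·R_C − I_E·R_E = 12 − 0.823×3.9 − 0.827×1 = 7.96 V.
V_CE = 7.96 V > 0.2 V confirms active-region operation.

I_C ≈ 0.82 mA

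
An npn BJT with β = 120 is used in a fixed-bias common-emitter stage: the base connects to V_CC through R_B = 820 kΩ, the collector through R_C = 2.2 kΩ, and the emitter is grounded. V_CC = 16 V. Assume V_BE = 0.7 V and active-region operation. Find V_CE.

V_CE ≈ 11 V

Base loop: V_CC = I_B·R_B + V_BE, so I_B = (16 − 0.7)/820 kΩ = 0.0187 mA.
In the active region I_C = β·I_B = 120 × 0.0187 = 2.24 mA.
Collector loop: V_CE = V_CC − I_C·R_C = 16 − 2.24×2.2 = 11.1 V.
Since V_CE = 11.1 V > V_CE(sat) ≈ 0.2 V, the transistor is in the active region as assumed.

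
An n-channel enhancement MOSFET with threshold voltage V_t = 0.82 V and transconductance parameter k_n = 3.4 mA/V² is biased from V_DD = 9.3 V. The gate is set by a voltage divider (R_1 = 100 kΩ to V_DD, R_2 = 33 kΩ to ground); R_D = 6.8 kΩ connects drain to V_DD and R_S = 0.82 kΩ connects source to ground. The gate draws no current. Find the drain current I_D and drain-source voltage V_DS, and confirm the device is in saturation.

I_D ≈ 0.92 mA, V_DS ≈ 2.3 V

V_G = V_DD·R_2/(R_1+R_2) = 9.3×33/133 = 2.31 V.
Assume saturation: I_D = (k_n/2)(V_GS − V_t)² with V_GS = V_G − I_D·R_S = 2.31 − 0.82·I_D.
Substituting gives 1.14·I_D² − 5.15·I_D + 3.76 = 0, with roots I_D = 0.918 or 3.58 mA.
The root I_D = 3.58 mA gives V_GS = -0.632 V ≤ V_t, so take I_D = 0.918 mA.
Then V_GS = 1.55 V and V_DS = V_DD − I_D(R_D+R_S) = 9.3 − 0.918×7.62 = 2.31 V.
Saturation requires V_DS ≥ V_GS − V_t = 0.735 V; 2.31 ≥ 0.735 ✓.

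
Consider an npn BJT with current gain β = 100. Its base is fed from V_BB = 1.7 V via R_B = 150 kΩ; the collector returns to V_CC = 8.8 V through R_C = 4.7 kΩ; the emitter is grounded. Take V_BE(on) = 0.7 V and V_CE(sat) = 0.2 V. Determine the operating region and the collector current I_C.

Assume active. Base-emitter loop: I_B = (V_BB − V_BE)/R_B = (1.7 − 0.7)/150 = 0.00667 mA.
I_C = β·I_B = 100×0.00667 = 0.667 mA.
V_CE = V_CC − I_C·R_C = 8.8 − 0.667×4.7 = 5.67 V > V_CE(sat), so the active-region assumption holds.

active; I_C ≈ 0.67 mA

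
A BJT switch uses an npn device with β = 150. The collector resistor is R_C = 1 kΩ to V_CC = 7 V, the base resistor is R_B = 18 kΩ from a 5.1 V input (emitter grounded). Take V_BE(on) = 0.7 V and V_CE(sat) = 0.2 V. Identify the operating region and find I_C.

Assume active: I_B = (5.1 − 0.7)/18 = 0.244 mA, giving I_C = β·I_B = 36.7 mA.
But then V_CE = 7 − 36.7×1 = -29.7 V < V_CE(sat) = 0.2 V — impossible in the active region.
So the transistor is saturated. With V_CE = 0.2 V, I_C = (V_CC − 0.2)/R_C = 6.8/1 = 6.8 mA.
Check: β·I_B = 36.7 mA > I_C = 6.8 mA, confirming saturation.

saturation; I_C ≈ 6.8 mA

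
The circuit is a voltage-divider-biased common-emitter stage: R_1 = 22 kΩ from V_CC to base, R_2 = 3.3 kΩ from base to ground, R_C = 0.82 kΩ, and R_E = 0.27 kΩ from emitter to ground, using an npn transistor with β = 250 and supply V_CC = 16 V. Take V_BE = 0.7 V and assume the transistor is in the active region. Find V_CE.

V_CE ≈ 11 V

Thevenize the base divider: V_Th = V_CC·R_2/(R_1+R_2) = 16×3.3/25.3 = 2.09 V, R_Th = R_1‖R_2 = 2.87 kΩ.
Base-emitter loop: V_Th = I_B·R_Th + V_BE + (β+1)I_B·R_E, so I_B = (2.09 − 0.7) / (2.87 + 251×0.27) = 0.0196 mA.
I_C = β·I_B = 250×0.0196 = 4.91 mA, and I_E = (β+1)I_B = 4.93 mA.
V_CE = V_CC − I_C·R_C − I_E·R_E = 16 − 4.91×0.82 − 4.93×0.27 = 10.6 V.
V_CE = 10.6 V > 0.2 V confirms active-region operation.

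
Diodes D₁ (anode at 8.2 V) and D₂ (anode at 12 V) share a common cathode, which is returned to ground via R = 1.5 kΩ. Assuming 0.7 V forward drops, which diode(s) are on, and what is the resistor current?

Only D₂ conducts; I_R ≈ 7.5 mA

Assume both conduct. Then node N would need to be at both 8.2−0.7 = 7.5 V and 12−0.7 = 11.3 V, which is impossible.
Assume only D₂ conducts: V_N = 12 − 0.7 = 11.3 V, so I_R = 11.3/1.5 = 7.53 mA.
Check D₁: its anode-to-cathode voltage is 8.2 − 11.3 = -3.1 V < 0.7 V, so it is off. The assumption is consistent.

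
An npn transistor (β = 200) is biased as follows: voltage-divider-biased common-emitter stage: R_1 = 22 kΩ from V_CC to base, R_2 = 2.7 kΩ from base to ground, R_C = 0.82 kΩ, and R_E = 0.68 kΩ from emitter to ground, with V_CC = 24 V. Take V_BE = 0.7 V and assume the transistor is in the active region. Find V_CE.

Thevenize the base divider: V_Th = V_CC·R_2/(R_1+R_2) = 24×2.7/24.7 = 2.62 V, R_Th = R_1‖R_2 = 2.4 kΩ.
Base-emitter loop: V_Th = I_B·R_Th + V_BE + (β+1)I_B·R_E, so I_B = (2.62 − 0.7) / (2.4 + 201×0.68) = 0.0138 mA.
I_C = β·I_B = 200×0.0138 = 2.77 mA, and I_E = (β+1)I_B = 2.78 mA.
V_CE = V_CC − I_C·R_C − I_E·R_E = 24 − 2.77×0.82 − 2.78×0.68 = 19.8 V.
V_CE = 19.8 V > 0.2 V confirms active-region operation.

V_CE ≈ 20 V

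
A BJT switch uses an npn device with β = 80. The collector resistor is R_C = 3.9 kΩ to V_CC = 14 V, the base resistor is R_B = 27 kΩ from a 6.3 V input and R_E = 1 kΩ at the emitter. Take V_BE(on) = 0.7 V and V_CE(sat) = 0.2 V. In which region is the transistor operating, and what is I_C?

Assume active: I_B = (6.3 − 0.7)/(27 + 81×1) = 0.0519 mA, I_C = β·I_B = 4.15 mA.
Then V_CE = 14 − 4.15×3.9 − 4.2×1 = -6.38 V < 0.2 V — the active assumption fails.
Re-solve with V_CE = 0.2 V. KCL at the emitter: V_E/R_E = (V_BB−0.7−V_E)/R_B + (V_CC−0.2−V_E)/R_C, giving V_E = 2.9 V.
I_C = (V_CC − 0.2 − V_E)/R_C = (13.8 − 2.9)/3.9 = 2.8 mA.
Check: I_B = (5.6 − 2.9)/27 = 0.1 mA, and β·I_B = 8.01 mA > I_C, confirming saturation.

saturation; I_C ≈ 2.8 mA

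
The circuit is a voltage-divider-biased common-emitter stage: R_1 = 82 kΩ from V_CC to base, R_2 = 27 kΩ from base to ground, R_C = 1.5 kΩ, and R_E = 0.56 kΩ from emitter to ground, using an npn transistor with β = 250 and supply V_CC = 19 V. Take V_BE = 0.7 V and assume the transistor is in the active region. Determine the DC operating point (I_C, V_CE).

Thevenize the base divider: V_Th = V_CC·R_2/(R_1+R_2) = 19×27/109 = 4.71 V, R_Th = R_1‖R_2 = 20.3 kΩ.
Base-emitter loop: V_Th = I_B·R_Th + V_BE + (β+1)I_B·R_E, so I_B = (4.71 − 0.7) / (20.3 + 251×0.56) = 0.0249 mA.
I_C = β·I_B = 250×0.0249 = 6.23 mA, and I_E = (β+1)I_B = 6.25 mA.
V_CE = V_CC − I_C·R_C − I_E·R_E = 19 − 6.23×1.5 − 6.25×0.56 = 6.16 V.
V_CE = 6.16 V > 0.2 V confirms active-region operation.

I_C ≈ 6.2 mA, V_CE ≈ 6.2 V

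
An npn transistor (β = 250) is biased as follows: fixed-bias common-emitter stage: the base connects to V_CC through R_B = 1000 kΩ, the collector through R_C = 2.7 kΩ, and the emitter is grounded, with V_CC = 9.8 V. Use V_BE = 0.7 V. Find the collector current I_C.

Base loop: V_CC = I_B·R_B + V_BE, so I_B = (9.8 − 0.7)/1000 kΩ = 0.0091 mA.
In the active region I_C = β·I_B = 250 × 0.0091 = 2.28 mA.
Collector loop: V_CE = V_CC − I_C·R_C = 9.8 − 2.28×2.7 = 3.66 V.
Since V_CE = 3.66 V > V_CE(sat) ≈ 0.2 V, the transistor is in the active region as assumed.

I_C ≈ 2.3 mA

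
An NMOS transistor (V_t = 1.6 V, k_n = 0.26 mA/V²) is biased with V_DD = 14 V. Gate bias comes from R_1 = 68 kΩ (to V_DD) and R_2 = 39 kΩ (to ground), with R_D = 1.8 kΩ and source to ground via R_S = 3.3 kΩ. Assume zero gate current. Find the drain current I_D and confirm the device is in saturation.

V_G = V_DD·R_2/(R_1+R_2) = 14×39/107 = 5.1 V.
Assume saturation: I_D = (k_n/2)(V_GS − V_t)² with V_GS = V_G − I_D·R_S = 5.1 − 3.3·I_D.
Substituting gives 1.42·I_D² − 4.01·I_D + 1.6 = 0, with roots I_D = 0.479 or 2.35 mA.
The root I_D = 2.35 mA gives V_GS = -2.65 V ≤ V_t, so take I_D = 0.479 mA.
Then V_GS = 3.52 V and V_DS = V_DD − I_D(R_D+R_S) = 14 − 0.479×5.1 = 11.6 V.
Saturation requires V_DS ≥ V_GS − V_t = 1.92 V; 11.6 ≥ 1.92 ✓.

I_D ≈ 0.48 mA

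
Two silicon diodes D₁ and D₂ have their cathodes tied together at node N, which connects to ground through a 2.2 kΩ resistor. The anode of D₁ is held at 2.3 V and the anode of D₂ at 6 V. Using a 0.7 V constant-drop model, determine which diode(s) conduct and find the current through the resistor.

Only D₂ conducts; I_R ≈ 2.4 mA

Assume both conduct. Then node N would need to be at both 2.3−0.7 = 1.6 V and 6−0.7 = 5.3 V, which is impossible.
Assume only D₂ conducts: V_N = 6 − 0.7 = 5.3 V, so I_R = 5.3/2.2 = 2.41 mA.
Check D₁: its anode-to-cathode voltage is 2.3 − 5.3 = -3 V < 0.7 V, so it is off. The assumption is consistent.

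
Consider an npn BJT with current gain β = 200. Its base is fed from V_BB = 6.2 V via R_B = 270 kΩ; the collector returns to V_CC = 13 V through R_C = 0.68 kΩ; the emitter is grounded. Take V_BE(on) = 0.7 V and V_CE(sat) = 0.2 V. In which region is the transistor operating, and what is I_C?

active; I_C ≈ 4.1 mA

Assume active. Base-emitter loop: I_B = (V_BB − V_BE)/R_B = (6.2 − 0.7)/270 = 0.0204 mA.
I_C = β·I_B = 200×0.0204 = 4.07 mA.
V_CE = V_CC − I_C·R_C = 13 − 4.07×0.68 = 10.2 V > V_CE(sat), so the active-region assumption holds.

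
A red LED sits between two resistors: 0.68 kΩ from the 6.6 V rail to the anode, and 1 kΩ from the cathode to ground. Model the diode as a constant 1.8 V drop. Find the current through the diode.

I ≈ 2.9 mA

The two resistors are in series with the diode, so KVL gives 6.6 = I·0.68 + 1.8 + I·1.
I = (6.6 − 1.8) / (0.68 + 1) kΩ = 4.8 / 1.68 = 2.86 mA.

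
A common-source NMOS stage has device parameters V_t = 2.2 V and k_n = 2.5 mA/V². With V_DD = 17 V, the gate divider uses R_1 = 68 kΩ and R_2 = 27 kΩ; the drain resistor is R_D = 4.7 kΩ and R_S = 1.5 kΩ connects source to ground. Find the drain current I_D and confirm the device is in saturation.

V_G = V_DD·R_2/(R_1+R_2) = 17×27/95 = 4.83 V.
Assume saturation: I_D = (k_n/2)(V_GS − V_t)² with V_GS = V_G − I_D·R_S = 4.83 − 1.5·I_D.
Substituting gives 2.81·I_D² − 10.9·I_D + 8.66 = 0, with roots I_D = 1.12 or 2.74 mA.
The root I_D = 2.74 mA gives V_GS = 0.719 V ≤ V_t, so take I_D = 1.12 mA.
Then V_GS = 3.15 V and V_DS = V_DD − I_D(R_D+R_S) = 17 − 1.12×6.2 = 10 V.
Saturation requires V_DS ≥ V_GS − V_t = 0.948 V; 10 ≥ 0.948 ✓.

I_D ≈ 1.1 mA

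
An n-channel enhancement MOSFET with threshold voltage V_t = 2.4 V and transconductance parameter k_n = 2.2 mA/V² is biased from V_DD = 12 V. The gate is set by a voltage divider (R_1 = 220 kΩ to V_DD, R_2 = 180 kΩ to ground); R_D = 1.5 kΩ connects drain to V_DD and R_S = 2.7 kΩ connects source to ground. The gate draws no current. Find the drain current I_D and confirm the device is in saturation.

V_G = V_DD·R_2/(R_1+R_2) = 12×180/400 = 5.4 V.
Assume saturation: I_D = (k_n/2)(V_GS − V_t)² with V_GS = V_G − I_D·R_S = 5.4 − 2.7·I_D.
Substituting gives 8.02·I_D² − 18.8·I_D + 9.9 = 0, with roots I_D = 0.796 or 1.55 mA.
The root I_D = 1.55 mA gives V_GS = 1.21 V ≤ V_t, so take I_D = 0.796 mA.
Then V_GS = 3.25 V and V_DS = V_DD − I_D(R_D+R_S) = 12 − 0.796×4.2 = 8.66 V.
Saturation requires V_DS ≥ V_GS − V_t = 0.851 V; 8.66 ≥ 0.851 ✓.

I_D ≈ 0.8 mA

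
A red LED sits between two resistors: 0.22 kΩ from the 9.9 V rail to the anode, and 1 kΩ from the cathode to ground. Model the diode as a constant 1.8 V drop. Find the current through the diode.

The two resistors are in series with the diode, so KVL gives 9.9 = I·0.22 + 1.8 + I·1.
I = (9.9 − 1.8) / (0.22 + 1) kΩ = 8.1 / 1.22 = 6.64 mA.

I ≈ 6.6 mA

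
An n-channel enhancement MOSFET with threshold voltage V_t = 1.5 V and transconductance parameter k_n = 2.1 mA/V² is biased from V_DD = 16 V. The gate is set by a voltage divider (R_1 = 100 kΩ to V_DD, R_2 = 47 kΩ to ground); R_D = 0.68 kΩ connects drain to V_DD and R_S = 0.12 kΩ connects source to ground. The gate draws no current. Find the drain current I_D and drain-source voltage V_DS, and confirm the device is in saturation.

I_D ≈ 7.6 mA, V_DS ≈ 9.9 V

V_G = V_DD·R_2/(R_1+R_2) = 16×47/147 = 5.12 V.
Assume saturation: I_D = (k_n/2)(V_GS − V_t)² with V_GS = V_G − I_D·R_S = 5.12 − 0.12·I_D.
Substituting gives 0.0151·I_D² − 1.91·I_D + 13.7 = 0, with roots I_D = 7.64 or 119 mA.
The root I_D = 119 mA gives V_GS = -9.13 V ≤ V_t, so take I_D = 7.64 mA.
Then V_GS = 4.2 V and V_DS = V_DD − I_D(R_D+R_S) = 16 − 7.64×0.8 = 9.88 V.
Saturation requires V_DS ≥ V_GS − V_t = 2.7 V; 9.88 ≥ 2.7 ✓.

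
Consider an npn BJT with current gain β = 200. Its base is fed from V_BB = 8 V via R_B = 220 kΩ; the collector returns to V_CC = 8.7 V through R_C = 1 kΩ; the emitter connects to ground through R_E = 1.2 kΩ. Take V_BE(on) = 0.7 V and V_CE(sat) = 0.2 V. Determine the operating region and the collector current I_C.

Assume active. Base-emitter loop: I_B = (V_BB − V_BE)/(R_B + (β+1)R_E) = (8 − 0.7)/(220 + 201×1.2) = 0.0158 mA.
I_C = β·I_B = 200×0.0158 = 3.17 mA.
V_CE = V_CC − I_C·R_C − I_E·R_E = 8.7 − 3.17×1 − 3.18×1.2 = 1.72 V > V_CE(sat), so the active-region assumption holds.

active; I_C ≈ 3.2 mA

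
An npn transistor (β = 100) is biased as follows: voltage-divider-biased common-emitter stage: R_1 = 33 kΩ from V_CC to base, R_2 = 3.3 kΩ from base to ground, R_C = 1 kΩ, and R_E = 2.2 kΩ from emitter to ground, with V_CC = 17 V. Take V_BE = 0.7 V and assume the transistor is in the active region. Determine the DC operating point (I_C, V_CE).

I_C ≈ 0.38 mA, V_CE ≈ 16 V

Thevenize the base divider: V_Th = V_CC·R_2/(R_1+R_2) = 17×3.3/36.3 = 1.55 V, R_Th = R_1‖R_2 = 3 kΩ.
Base-emitter loop: V_Th = I_B·R_Th + V_BE + (β+1)I_B·R_E, so I_B = (1.55 − 0.7) / (3 + 101×2.2) = 0.00375 mA.
I_C = β·I_B = 100×0.00375 = 0.375 mA, and I_E = (β+1)I_B = 0.379 mA.
V_CE = V_CC − I_C·R_C − I_E·R_E = 17 − 0.375×1 − 0.379×2.2 = 15.8 V.
V_CE = 15.8 V > 0.2 V confirms active-region operation.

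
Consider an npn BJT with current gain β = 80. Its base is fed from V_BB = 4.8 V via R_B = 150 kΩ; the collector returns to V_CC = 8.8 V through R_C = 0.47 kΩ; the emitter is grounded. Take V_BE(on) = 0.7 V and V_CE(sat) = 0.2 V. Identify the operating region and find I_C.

active; I_C ≈ 2.2 mA

Assume active. Base-emitter loop: I_B = (V_BB − V_BE)/R_B = (4.8 − 0.7)/150 = 0.0273 mA.
I_C = β·I_B = 80×0.0273 = 2.19 mA.
V_CE = V_CC − I_C·R_C = 8.8 − 2.19×0.47 = 7.77 V > V_CE(sat), so the active-region assumption holds.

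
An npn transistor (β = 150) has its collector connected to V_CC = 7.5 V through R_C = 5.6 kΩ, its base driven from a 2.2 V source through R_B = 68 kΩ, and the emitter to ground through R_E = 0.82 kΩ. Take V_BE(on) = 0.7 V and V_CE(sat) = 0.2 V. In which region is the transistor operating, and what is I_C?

Assume active: I_B = (2.2 − 0.7)/(68 + 151×0.82) = 0.00782 mA, I_C = β·I_B = 1.17 mA.
Then V_CE = 7.5 − 1.17×5.6 − 1.18×0.82 = -0.0369 V < 0.2 V — the active assumption fails.
Re-solve with V_CE = 0.2 V. KCL at the emitter: V_E/R_E = (V_BB−0.7−V_E)/R_B + (V_CC−0.2−V_E)/R_C, giving V_E = 0.938 V.
I_C = (V_CC − 0.2 − V_E)/R_C = (7.3 − 0.938)/5.6 = 1.14 mA.
Check: I_B = (1.5 − 0.938)/68 = 0.00826 mA, and β·I_B = 1.24 mA > I_C, confirming saturation.

saturation; I_C ≈ 1.1 mA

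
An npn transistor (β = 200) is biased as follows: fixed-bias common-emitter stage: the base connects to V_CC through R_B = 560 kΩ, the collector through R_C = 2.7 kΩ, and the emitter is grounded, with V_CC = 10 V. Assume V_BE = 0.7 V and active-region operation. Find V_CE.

Base loop: V_CC = I_B·R_B + V_BE, so I_B = (10 − 0.7)/560 kΩ = 0.0166 mA.
In the active region I_C = β·I_B = 200 × 0.0166 = 3.32 mA.
Collector loop: V_CE = V_CC − I_C·R_C = 10 − 3.32×2.7 = 1.03 V.
Since V_CE = 1.03 V > V_CE(sat) ≈ 0.2 V, the transistor is in the active region as assumed.

V_CE ≈ 1 V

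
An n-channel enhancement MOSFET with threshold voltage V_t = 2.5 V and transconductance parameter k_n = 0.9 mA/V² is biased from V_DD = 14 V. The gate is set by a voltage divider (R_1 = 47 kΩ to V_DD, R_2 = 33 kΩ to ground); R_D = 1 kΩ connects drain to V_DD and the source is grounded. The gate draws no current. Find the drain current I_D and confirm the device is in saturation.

V_G = V_DD·R_2/(R_1+R_2) = 14×33/80 = 5.78 V. With the source grounded, V_GS = V_G = 5.78 V.
Assume saturation: I_D = (k_n/2)(V_GS − V_t)² = (0.9/2)×(5.78 − 2.5)² = 0.45×3.28² = 4.83 mA.
V_DS = V_DD − I_D·R_D = 14 − 4.83×1 = 9.17 V.
Saturation requires V_DS ≥ V_GS − V_t = 3.28 V; 9.17 ≥ 3.28 ✓.

I_D ≈ 4.8 mA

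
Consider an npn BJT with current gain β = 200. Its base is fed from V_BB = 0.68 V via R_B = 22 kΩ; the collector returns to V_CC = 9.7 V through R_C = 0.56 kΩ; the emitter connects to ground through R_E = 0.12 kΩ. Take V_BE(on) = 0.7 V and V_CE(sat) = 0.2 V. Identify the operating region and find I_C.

V_BB = 0.68 V ≤ V_BE(on) = 0.7 V, so the base-emitter junction is not forward biased.
The transistor is in cutoff: I_B = I_C = 0.

cutoff; I_C ≈ 0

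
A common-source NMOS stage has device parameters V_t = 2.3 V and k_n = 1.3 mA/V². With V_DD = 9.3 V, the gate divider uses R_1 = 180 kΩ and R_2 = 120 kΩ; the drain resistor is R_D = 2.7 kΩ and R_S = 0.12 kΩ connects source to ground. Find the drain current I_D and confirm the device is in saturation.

I_D ≈ 1.1 mA

V_G = V_DD·R_2/(R_1+R_2) = 9.3×120/300 = 3.72 V.
Assume saturation: I_D = (k_n/2)(V_GS − V_t)² with V_GS = V_G − I_D·R_S = 3.72 − 0.12·I_D.
Substituting gives 0.00936·I_D² − 1.22·I_D + 1.31 = 0, with roots I_D = 1.08 or 129 mA.
The root I_D = 129 mA gives V_GS = -11.8 V ≤ V_t, so take I_D = 1.08 mA.
Then V_GS = 3.59 V and V_DS = V_DD − I_D(R_D+R_S) = 9.3 − 1.08×2.82 = 6.25 V.
Saturation requires V_DS ≥ V_GS − V_t = 1.29 V; 6.25 ≥ 1.29 ✓.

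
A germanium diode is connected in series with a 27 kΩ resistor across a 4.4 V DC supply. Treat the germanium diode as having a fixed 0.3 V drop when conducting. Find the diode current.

I ≈ 0.15 mA

KVL around the loop: 4.4 = V_D + I·R = 0.3 + I × 27 kΩ.
So I = (4.4 − 0.3) / 27 kΩ = 4.1 / 27 = 0.152 mA.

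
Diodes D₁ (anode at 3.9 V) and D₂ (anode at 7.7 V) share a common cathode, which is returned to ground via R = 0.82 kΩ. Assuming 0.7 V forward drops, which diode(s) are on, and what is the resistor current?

Only D₂ conducts; I_R ≈ 8.5 mA

Assume both conduct. Then node N would need to be at both 3.9−0.7 = 3.2 V and 7.7−0.7 = 7 V, which is impossible.
Assume only D₂ conducts: V_N = 7.7 − 0.7 = 7 V, so I_R = 7/0.82 = 8.54 mA.
Check D₁: its anode-to-cathode voltage is 3.9 − 7 = -3.1 V < 0.7 V, so it is off. The assumption is consistent.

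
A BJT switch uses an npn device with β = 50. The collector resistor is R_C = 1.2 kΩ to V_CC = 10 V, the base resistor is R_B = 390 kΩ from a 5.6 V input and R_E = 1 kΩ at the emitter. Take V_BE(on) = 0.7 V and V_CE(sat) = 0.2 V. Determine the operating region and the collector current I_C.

Assume active. Base-emitter loop: I_B = (V_BB − V_BE)/(R_B + (β+1)R_E) = (5.6 − 0.7)/(390 + 51×1) = 0.0111 mA.
I_C = β·I_B = 50×0.0111 = 0.556 mA.
V_CE = V_CC − I_C·R_C − I_E·R_E = 10 − 0.556×1.2 − 0.567×1 = 8.77 V > V_CE(sat), so the active-region assumption holds.

active; I_C ≈ 0.56 mA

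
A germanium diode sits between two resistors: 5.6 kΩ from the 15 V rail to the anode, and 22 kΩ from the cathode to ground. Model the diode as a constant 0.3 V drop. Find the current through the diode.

I ≈ 0.53 mA

The two resistors are in series with the diode, so KVL gives 15 = I·5.6 + 0.3 + I·22.
I = (15 − 0.3) / (5.6 + 22) kΩ = 14.7 / 27.6 = 0.533 mA.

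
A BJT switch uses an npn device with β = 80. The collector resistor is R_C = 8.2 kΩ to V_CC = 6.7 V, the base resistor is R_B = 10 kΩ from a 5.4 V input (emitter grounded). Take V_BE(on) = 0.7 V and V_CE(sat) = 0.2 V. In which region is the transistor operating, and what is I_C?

saturation; I_C ≈ 0.79 mA

Assume active: I_B = (5.4 − 0.7)/10 = 0.47 mA, giving I_C = β·I_B = 37.6 mA.
But then V_CE = 6.7 − 37.6×8.2 = -302 V < V_CE(sat) = 0.2 V — impossible in the active region.
So the transistor is saturated. With V_CE = 0.2 V, I_C = (V_CC − 0.2)/R_C = 6.5/8.2 = 0.793 mA.
Check: β·I_B = 37.6 mA > I_C = 0.793 mA, confirming saturation.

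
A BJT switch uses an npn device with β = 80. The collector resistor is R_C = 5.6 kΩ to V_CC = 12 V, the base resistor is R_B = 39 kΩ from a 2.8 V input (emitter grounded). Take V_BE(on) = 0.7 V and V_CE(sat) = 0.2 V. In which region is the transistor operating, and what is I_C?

Assume active: I_B = (2.8 − 0.7)/39 = 0.0538 mA, giving I_C = β·I_B = 4.31 mA.
But then V_CE = 12 − 4.31×5.6 = -12.1 V < V_CE(sat) = 0.2 V — impossible in the active region.
So the transistor is saturated. With V_CE = 0.2 V, I_C = (V_CC − 0.2)/R_C = 11.8/5.6 = 2.11 mA.
Check: β·I_B = 4.31 mA > I_C = 2.11 mA, confirming saturation.

saturation; I_C ≈ 2.1 mA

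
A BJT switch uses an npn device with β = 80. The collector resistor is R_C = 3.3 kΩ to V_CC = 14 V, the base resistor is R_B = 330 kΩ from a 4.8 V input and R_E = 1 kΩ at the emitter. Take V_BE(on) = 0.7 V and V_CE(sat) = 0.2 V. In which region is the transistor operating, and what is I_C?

Assume active. Base-emitter loop: I_B = (V_BB − V_BE)/(R_B + (β+1)R_E) = (4.8 − 0.7)/(330 + 81×1) = 0.00998 mA.
I_C = β·I_B = 80×0.00998 = 0.798 mA.
V_CE = V_CC − I_C·R_C − I_E·R_E = 14 − 0.798×3.3 − 0.808×1 = 10.6 V > V_CE(sat), so the active-region assumption holds.

active; I_C ≈ 0.8 mA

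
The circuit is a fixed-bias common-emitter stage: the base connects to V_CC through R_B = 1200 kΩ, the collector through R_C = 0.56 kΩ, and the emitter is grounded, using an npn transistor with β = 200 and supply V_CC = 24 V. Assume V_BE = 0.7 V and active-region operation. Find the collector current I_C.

Base loop: V_CC = I_B·R_B + V_BE, so I_B = (24 − 0.7)/1200 kΩ = 0.0194 mA.
In the active region I_C = β·I_B = 200 × 0.0194 = 3.88 mA.
Collector loop: V_CE = V_CC − I_C·R_C = 24 − 3.88×0.56 = 21.8 V.
Since V_CE = 21.8 V > V_CE(sat) ≈ 0.2 V, the transistor is in the active region as assumed.

I_C ≈ 3.9 mA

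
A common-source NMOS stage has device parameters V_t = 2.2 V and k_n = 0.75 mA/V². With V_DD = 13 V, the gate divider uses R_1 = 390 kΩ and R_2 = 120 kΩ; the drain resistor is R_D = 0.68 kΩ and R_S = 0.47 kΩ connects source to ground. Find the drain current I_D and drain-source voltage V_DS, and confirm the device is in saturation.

I_D ≈ 0.22 mA, V_DS ≈ 13 V

V_G = V_DD·R_2/(R_1+R_2) = 13×120/510 = 3.06 V.
Assume saturation: I_D = (k_n/2)(V_GS − V_t)² with V_GS = V_G − I_D·R_S = 3.06 − 0.47·I_D.
Substituting gives 0.0828·I_D² − 1.3·I_D + 0.277 = 0, with roots I_D = 0.215 or 15.5 mA.
The root I_D = 15.5 mA gives V_GS = -4.23 V ≤ V_t, so take I_D = 0.215 mA.
Then V_GS = 2.96 V and V_DS = V_DD − I_D(R_D+R_S) = 13 − 0.215×1.15 = 12.8 V.
Saturation requires V_DS ≥ V_GS − V_t = 0.758 V; 12.8 ≥ 0.758 ✓.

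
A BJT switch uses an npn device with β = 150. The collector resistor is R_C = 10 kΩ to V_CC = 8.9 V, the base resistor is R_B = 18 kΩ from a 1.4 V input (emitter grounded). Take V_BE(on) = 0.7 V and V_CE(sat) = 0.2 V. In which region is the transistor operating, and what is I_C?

Assume active: I_B = (1.4 − 0.7)/18 = 0.0389 mA, giving I_C = β·I_B = 5.83 mA.
But then V_CE = 8.9 − 5.83×10 = -49.4 V < V_CE(sat) = 0.2 V — impossible in the active region.
So the transistor is saturated. With V_CE = 0.2 V, I_C = (V_CC − 0.2)/R_C = 8.7/10 = 0.87 mA.
Check: β·I_B = 5.83 mA > I_C = 0.87 mA, confirming saturation.

saturation; I_C ≈ 0.87 mA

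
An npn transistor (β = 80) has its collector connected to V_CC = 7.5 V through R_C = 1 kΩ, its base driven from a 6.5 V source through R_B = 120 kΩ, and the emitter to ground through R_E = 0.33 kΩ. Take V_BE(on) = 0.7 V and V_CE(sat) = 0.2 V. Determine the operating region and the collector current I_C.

active; I_C ≈ 3.2 mA

Assume active. Base-emitter loop: I_B = (V_BB − V_BE)/(R_B + (β+1)R_E) = (6.5 − 0.7)/(120 + 81×0.33) = 0.0395 mA.
I_C = β·I_B = 80×0.0395 = 3.16 mA.
V_CE = V_CC − I_C·R_C − I_E·R_E = 7.5 − 3.16×1 − 3.2×0.33 = 3.28 V > V_CE(sat), so the active-region assumption holds.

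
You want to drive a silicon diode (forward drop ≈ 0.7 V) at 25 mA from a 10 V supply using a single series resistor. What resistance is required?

R ≈ 0.37 kΩ

The resistor drops V_S − V_D = 10 − 0.7 = 9.3 V at 25 mA.
R = 9.3 V / 25 mA = 0.372 kΩ.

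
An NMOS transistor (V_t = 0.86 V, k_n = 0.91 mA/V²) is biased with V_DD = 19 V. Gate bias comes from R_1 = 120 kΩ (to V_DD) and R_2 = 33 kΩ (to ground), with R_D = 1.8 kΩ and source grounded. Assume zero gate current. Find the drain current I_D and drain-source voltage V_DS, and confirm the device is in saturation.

V_G = V_DD·R_2/(R_1+R_2) = 19×33/153 = 4.1 V. With the source grounded, V_GS = V_G = 4.1 V.
Assume saturation: I_D = (k_n/2)(V_GS − V_t)² = (0.91/2)×(4.1 − 0.86)² = 0.455×3.24² = 4.77 mA.
V_DS = V_DD − I_D·R_D = 19 − 4.77×1.8 = 10.4 V.
Saturation requires V_DS ≥ V_GS − V_t = 3.24 V; 10.4 ≥ 3.24 ✓.

I_D ≈ 4.8 mA, V_DS ≈ 10 V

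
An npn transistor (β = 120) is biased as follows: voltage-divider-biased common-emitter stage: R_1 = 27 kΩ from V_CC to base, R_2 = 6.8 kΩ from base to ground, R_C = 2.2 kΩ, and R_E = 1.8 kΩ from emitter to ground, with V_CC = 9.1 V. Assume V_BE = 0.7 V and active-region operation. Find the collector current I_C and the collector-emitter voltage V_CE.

Thevenize the base divider: V_Th = V_CC·R_2/(R_1+R_2) = 9.1×6.8/33.8 = 1.83 V, R_Th = R_1‖R_2 = 5.43 kΩ.
Base-emitter loop: V_Th = I_B·R_Th + V_BE + (β+1)I_B·R_E, so I_B = (1.83 − 0.7) / (5.43 + 121×1.8) = 0.00507 mA.
I_C = β·I_B = 120×0.00507 = 0.608 mA, and I_E = (β+1)I_B = 0.613 mA.
V_CE = V_CC − I_C·R_C − I_E·R_E = 9.1 − 0.608×2.2 − 0.613×1.8 = 6.66 V.
V_CE = 6.66 V > 0.2 V confirms active-region operation.

I_C ≈ 0.61 mA, V_CE ≈ 6.7 V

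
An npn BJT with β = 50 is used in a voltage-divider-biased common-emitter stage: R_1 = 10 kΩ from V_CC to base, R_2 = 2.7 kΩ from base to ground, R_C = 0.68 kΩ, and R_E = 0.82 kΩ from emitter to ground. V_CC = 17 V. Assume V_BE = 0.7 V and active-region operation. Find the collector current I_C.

I_C ≈ 3.3 mA

Thevenize the base divider: V_Th = V_CC·R_2/(R_1+R_2) = 17×2.7/12.7 = 3.61 V, R_Th = R_1‖R_2 = 2.13 kΩ.
Base-emitter loop: V_Th = I_B·R_Th + V_BE + (β+1)I_B·R_E, so I_B = (3.61 − 0.7) / (2.13 + 51×0.82) = 0.0663 mA.
I_C = β·I_B = 50×0.0663 = 3.32 mA, and I_E = (β+1)I_B = 3.38 mA.
V_CE = V_CC − I_C·R_C − I_E·R_E = 17 − 3.32×0.68 − 3.38×0.82 = 12 V.
V_CE = 12 V > 0.2 V confirms active-region operation.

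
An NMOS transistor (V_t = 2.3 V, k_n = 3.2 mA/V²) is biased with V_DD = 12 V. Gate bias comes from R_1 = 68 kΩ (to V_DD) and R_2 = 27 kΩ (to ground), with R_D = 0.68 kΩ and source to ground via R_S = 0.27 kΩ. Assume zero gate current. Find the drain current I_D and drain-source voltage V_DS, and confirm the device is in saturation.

V_G = V_DD·R_2/(R_1+R_2) = 12×27/95 = 3.41 V.
Assume saturation: I_D = (k_n/2)(V_GS − V_t)² with V_GS = V_G − I_D·R_S = 3.41 − 0.27·I_D.
Substituting gives 0.117·I_D² − 1.96·I_D + 1.97 = 0, with roots I_D = 1.08 or 15.7 mA.
The root I_D = 15.7 mA gives V_GS = -0.835 V ≤ V_t, so take I_D = 1.08 mA.
Then V_GS = 3.12 V and V_DS = V_DD − I_D(R_D+R_S) = 12 − 1.08×0.95 = 11 V.
Saturation requires V_DS ≥ V_GS − V_t = 0.82 V; 11 ≥ 0.82 ✓.

I_D ≈ 1.1 mA, V_DS ≈ 11 V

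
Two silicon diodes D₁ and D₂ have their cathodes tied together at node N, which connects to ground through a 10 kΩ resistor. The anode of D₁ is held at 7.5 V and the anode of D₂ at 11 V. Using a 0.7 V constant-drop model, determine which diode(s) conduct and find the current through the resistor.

Assume both conduct. Then node N would need to be at both 7.5−0.7 = 6.8 V and 11−0.7 = 10.3 V, which is impossible.
Assume only D₂ conducts: V_N = 11 − 0.7 = 10.3 V, so I_R = 10.3/10 = 1.03 mA.
Check D₁: its anode-to-cathode voltage is 7.5 − 10.3 = -2.8 V < 0.7 V, so it is off. The assumption is consistent.

Only D₂ conducts; I_R ≈ 1 mA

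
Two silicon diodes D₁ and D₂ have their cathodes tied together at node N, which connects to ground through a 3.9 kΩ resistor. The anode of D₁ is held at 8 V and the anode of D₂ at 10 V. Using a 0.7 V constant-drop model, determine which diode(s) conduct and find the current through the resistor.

Only D₂ conducts; I_R ≈ 2.4 mA

Assume both conduct. Then node N would need to be at both 8−0.7 = 7.3 V and 10−0.7 = 9.3 V, which is impossible.
Assume only D₂ conducts: V_N = 10 − 0.7 = 9.3 V, so I_R = 9.3/3.9 = 2.38 mA.
Check D₁: its anode-to-cathode voltage is 8 − 9.3 = -1.3 V < 0.7 V, so it is off. The assumption is consistent.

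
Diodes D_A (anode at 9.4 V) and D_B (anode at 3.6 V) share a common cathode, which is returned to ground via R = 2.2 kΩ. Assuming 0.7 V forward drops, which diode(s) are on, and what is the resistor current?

Only D_A conducts; I_R ≈ 4 mA

Assume both conduct. Then node N would need to be at both 9.4−0.7 = 8.7 V and 3.6−0.7 = 2.9 V, which is impossible.
Assume only D_A conducts: V_N = 9.4 − 0.7 = 8.7 V, so I_R = 8.7/2.2 = 3.95 mA.
Check D_B: its anode-to-cathode voltage is 3.6 − 8.7 = -5.1 V < 0.7 V, so it is off. The assumption is consistent.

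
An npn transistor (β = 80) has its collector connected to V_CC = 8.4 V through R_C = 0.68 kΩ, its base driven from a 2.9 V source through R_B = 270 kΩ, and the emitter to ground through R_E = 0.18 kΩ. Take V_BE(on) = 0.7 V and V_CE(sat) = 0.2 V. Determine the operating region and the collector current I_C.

Assume active. Base-emitter loop: I_B = (V_BB − V_BE)/(R_B + (β+1)R_E) = (2.9 − 0.7)/(270 + 81×0.18) = 0.00773 mA.
I_C = β·I_B = 80×0.00773 = 0.618 mA.
V_CE = V_CC − I_C·R_C − I_E·R_E = 8.4 − 0.618×0.68 − 0.626×0.18 = 7.87 V > V_CE(sat), so the active-region assumption holds.

active; I_C ≈ 0.62 mA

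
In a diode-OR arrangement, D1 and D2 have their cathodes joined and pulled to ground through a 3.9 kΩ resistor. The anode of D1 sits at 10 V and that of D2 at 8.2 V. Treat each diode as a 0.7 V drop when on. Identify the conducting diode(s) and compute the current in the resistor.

Only D1 conducts; I_R ≈ 2.4 mA

Assume both conduct. Then node N would need to be at both 10−0.7 = 9.3 V and 8.2−0.7 = 7.5 V, which is impossible.
Assume only D1 conducts: V_N = 10 − 0.7 = 9.3 V, so I_R = 9.3/3.9 = 2.38 mA.
Check D2: its anode-to-cathode voltage is 8.2 − 9.3 = -1.1 V < 0.7 V, so it is off. The assumption is consistent.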